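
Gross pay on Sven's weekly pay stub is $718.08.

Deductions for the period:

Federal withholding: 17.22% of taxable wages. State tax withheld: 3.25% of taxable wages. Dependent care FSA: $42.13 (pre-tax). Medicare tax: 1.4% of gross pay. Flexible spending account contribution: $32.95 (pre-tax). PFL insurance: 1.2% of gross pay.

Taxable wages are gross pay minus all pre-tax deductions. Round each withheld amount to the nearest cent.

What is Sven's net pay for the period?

Flexible spending account contribution: $32.95
Dependent care FSA: $42.13
Pre-tax total = $32.95 + $42.13 = $75.08
Taxable wages = $718.08 − $75.08 = $643.00
State tax withheld: $643.00 × 0.0325 = $20.90
Federal withholding: $643.00 × 0.1722 = $110.72
PFL insurance: $718.08 × 0.012 = $8.62
Medicare tax: $718.08 × 0.014 = $10.05
Total deductions = $32.95 + $42.13 + $20.90 + $110.72 + $8.62 + $10.05 = $225.37
Net pay = $718.08 − $225.37 = $492.71

$492.71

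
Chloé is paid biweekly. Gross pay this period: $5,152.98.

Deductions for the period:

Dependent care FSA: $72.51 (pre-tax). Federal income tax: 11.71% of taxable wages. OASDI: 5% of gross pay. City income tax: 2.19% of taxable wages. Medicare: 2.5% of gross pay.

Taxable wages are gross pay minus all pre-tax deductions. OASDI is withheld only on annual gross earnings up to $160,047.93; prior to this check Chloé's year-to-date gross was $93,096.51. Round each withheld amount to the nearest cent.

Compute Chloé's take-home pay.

$3,987.82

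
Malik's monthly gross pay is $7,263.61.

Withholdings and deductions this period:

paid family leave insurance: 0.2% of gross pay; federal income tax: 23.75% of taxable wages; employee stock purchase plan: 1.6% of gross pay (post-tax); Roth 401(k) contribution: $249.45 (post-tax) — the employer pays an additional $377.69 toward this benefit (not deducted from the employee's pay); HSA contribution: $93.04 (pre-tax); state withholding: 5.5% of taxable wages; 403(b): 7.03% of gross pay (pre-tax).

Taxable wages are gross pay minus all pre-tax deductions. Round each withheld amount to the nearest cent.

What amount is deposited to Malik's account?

$4,331.70

403(b): $7,263.61 × 0.0703 = $510.63
HSA contribution: $93.04
Pre-tax total = $510.63 + $93.04 = $603.67
Taxable wages = $7,263.61 − $603.67 = $6,659.94
Federal income tax: $6,659.94 × 0.2375 = $1,581.74
State withholding: $6,659.94 × 0.055 = $366.30
Paid family leave insurance: $7,263.61 × 0.002 = $14.53
Employee stock purchase plan: $7,263.61 × 0.016 = $116.22
Roth 401(k) contribution: $249.45
(Employer's $377.69 toward Roth 401(k) contribution is not withheld from the employee.)
Total deductions = $510.63 + $93.04 + $1,581.74 + $366.30 + $14.53 + $116.22 + $249.45 = $2,931.91
Net pay = $7,263.61 − $2,931.91 = $4,331.70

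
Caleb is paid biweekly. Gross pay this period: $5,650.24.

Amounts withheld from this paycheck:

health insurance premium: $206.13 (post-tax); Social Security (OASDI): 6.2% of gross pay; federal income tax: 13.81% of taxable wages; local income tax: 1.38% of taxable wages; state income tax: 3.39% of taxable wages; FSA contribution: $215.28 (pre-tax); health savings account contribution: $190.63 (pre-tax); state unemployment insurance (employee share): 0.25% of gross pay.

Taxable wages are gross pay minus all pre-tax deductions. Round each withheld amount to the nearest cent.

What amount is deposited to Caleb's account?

FSA contribution: $215.28
Health savings account contribution: $190.63
Pre-tax total = $215.28 + $190.63 = $405.91
Taxable wages = $5,650.24 − $405.91 = $5,244.33
Local income tax: $5,244.33 × 0.0138 = $72.37
Federal income tax: $5,244.33 × 0.1381 = $724.24
State income tax: $5,244.33 × 0.0339 = $177.78
State unemployment insurance (employee share): $5,650.24 × 0.0025 = $14.13
Social Security (OASDI): $5,650.24 × 0.062 = $350.31
Health insurance premium: $206.13
Total deductions = $215.28 + $190.63 + $72.37 + $724.24 + $177.78 + $14.13 + $350.31 + $206.13 = $1,950.87
Net pay = $5,650.24 − $1,950.87 = $3,699.37

$3,699.37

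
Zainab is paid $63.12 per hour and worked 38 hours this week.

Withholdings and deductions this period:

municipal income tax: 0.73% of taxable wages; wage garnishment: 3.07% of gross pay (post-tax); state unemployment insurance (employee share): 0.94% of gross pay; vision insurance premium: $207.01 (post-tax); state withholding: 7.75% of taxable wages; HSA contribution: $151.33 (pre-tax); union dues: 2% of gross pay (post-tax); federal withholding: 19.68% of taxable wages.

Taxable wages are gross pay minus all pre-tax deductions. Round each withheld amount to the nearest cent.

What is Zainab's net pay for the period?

$1,263.25

Gross pay: 38 × $63.12 = $2,398.56
HSA contribution: $151.33
Taxable wages = $2,398.56 − $151.33 = $2,247.23
State withholding: $2,247.23 × 0.0775 = $174.16
Municipal income tax: $2,247.23 × 0.0073 = $16.40
Federal withholding: $2,247.23 × 0.1968 = $442.25
State unemployment insurance (employee share): $2,398.56 × 0.0094 = $22.55
Union dues: $2,398.56 × 0.02 = $47.97
Wage garnishment: $2,398.56 × 0.0307 = $73.64
Vision insurance premium: $207.01
Total deductions = $151.33 + $174.16 + $16.40 + $442.25 + $22.55 + $47.97 + $73.64 + $207.01 = $1,135.31
Net pay = $2,398.56 − $1,135.31 = $1,263.25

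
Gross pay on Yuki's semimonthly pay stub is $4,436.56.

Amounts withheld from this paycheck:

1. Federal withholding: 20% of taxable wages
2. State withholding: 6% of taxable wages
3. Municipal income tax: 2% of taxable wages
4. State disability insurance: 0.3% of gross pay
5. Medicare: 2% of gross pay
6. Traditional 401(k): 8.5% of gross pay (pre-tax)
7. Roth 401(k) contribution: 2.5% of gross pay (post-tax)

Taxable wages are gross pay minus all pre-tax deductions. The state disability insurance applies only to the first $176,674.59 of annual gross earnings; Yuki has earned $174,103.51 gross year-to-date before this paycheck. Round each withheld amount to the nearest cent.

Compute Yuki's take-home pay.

$2,715.45

Traditional 401(k): $4,436.56 × 0.085 = $377.11
Taxable wages = $4,436.56 − $377.11 = $4,059.45
Municipal income tax: $4,059.45 × 0.02 = $81.19
State withholding: $4,059.45 × 0.06 = $243.57
Federal withholding: $4,059.45 × 0.2 = $811.89
Medicare: $4,436.56 × 0.02 = $88.73
State disability insurance: only $176,674.59 − $174,103.51 = $2,571.08 of this check is subject → $2,571.08 × 0.003 = $7.71
Roth 401(k) contribution: $4,436.56 × 0.025 = $110.91
Total deductions = $377.11 + $81.19 + $243.57 + $811.89 + $88.73 + $7.71 + $110.91 = $1,721.11
Net pay = $4,436.56 − $1,721.11 = $2,715.45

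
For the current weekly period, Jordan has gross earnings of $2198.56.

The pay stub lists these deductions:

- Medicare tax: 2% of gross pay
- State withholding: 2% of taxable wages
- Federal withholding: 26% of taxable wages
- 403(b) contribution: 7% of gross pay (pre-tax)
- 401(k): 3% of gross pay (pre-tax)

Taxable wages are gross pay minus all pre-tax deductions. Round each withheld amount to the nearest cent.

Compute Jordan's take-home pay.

401(k): $2198.56 × 0.03 = $65.96
403(b) contribution: $2198.56 × 0.07 = $153.90
Pre-tax total = $65.96 + $153.90 = $219.86
Taxable wages = $2198.56 − $219.86 = $1978.70
State withholding: $1978.70 × 0.02 = $39.57
Federal withholding: $1978.70 × 0.26 = $514.46
Medicare tax: $2198.56 × 0.02 = $43.97
Total deductions = $65.96 + $153.90 + $39.57 + $514.46 + $43.97 = $817.86
Net pay = $2198.56 − $817.86 = $1380.70

$1380.70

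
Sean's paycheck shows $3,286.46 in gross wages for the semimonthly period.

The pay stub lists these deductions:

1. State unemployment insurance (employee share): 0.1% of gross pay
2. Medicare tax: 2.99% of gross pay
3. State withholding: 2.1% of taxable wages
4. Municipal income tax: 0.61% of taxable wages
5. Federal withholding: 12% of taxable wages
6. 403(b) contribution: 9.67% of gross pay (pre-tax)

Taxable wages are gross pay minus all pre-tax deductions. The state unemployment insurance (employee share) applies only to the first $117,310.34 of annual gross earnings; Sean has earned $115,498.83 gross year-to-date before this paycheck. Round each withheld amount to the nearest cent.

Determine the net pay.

403(b) contribution: $3,286.46 × 0.0967 = $317.80
Taxable wages = $3,286.46 − $317.80 = $2,968.66
State withholding: $2,968.66 × 0.021 = $62.34
Federal withholding: $2,968.66 × 0.12 = $356.24
Municipal income tax: $2,968.66 × 0.0061 = $18.11
State unemployment insurance (employee share): only $117,310.34 − $115,498.83 = $1,811.51 of this check is subject → $1,811.51 × 0.001 = $1.81
Medicare tax: $3,286.46 × 0.0299 = $98.27
Total deductions = $317.80 + $62.34 + $356.24 + $18.11 + $1.81 + $98.27 = $854.57
Net pay = $3,286.46 − $854.57 = $2,431.89

$2,431.89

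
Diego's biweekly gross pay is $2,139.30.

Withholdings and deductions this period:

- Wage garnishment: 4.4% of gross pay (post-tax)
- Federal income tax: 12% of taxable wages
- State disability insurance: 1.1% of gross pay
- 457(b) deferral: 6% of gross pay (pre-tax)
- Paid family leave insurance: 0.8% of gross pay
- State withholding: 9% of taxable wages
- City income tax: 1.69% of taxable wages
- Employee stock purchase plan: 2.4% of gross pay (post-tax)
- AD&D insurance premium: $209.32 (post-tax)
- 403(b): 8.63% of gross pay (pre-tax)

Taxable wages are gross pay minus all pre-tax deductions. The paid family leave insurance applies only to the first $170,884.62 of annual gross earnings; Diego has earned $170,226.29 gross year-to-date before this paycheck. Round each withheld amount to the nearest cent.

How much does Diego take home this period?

403(b): $2,139.30 × 0.0863 = $184.62
457(b) deferral: $2,139.30 × 0.06 = $128.36
Pre-tax total = $184.62 + $128.36 = $312.98
Taxable wages = $2,139.30 − $312.98 = $1,826.32
City income tax: $1,826.32 × 0.0169 = $30.86
State withholding: $1,826.32 × 0.09 = $164.37
Federal income tax: $1,826.32 × 0.12 = $219.16
Paid family leave insurance: only $170,884.62 − $170,226.29 = $658.33 of this check is subject → $658.33 × 0.008 = $5.27
State disability insurance: $2,139.30 × 0.011 = $23.53
Employee stock purchase plan: $2,139.30 × 0.024 = $51.34
Wage garnishment: $2,139.30 × 0.044 = $94.13
AD&D insurance premium: $209.32
Total deductions = $184.62 + $128.36 + $30.86 + $164.37 + $219.16 + $5.27 + $23.53 + $51.34 + $94.13 + $209.32 = $1,110.96
Net pay = $2,139.30 − $1,110.96 = $1,028.34

$1,028.34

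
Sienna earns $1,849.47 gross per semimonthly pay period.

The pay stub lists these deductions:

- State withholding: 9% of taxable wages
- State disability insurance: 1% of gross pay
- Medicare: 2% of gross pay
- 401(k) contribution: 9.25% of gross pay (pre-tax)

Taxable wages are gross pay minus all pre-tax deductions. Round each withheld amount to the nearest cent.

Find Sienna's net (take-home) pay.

$1,471.85

401(k) contribution: $1,849.47 × 0.0925 = $171.08
Taxable wages = $1,849.47 − $171.08 = $1,678.39
State withholding: $1,678.39 × 0.09 = $151.06
State disability insurance: $1,849.47 × 0.01 = $18.49
Medicare: $1,849.47 × 0.02 = $36.99
Total deductions = $171.08 + $151.06 + $18.49 + $36.99 = $377.62
Net pay = $1,849.47 − $377.62 = $1,471.85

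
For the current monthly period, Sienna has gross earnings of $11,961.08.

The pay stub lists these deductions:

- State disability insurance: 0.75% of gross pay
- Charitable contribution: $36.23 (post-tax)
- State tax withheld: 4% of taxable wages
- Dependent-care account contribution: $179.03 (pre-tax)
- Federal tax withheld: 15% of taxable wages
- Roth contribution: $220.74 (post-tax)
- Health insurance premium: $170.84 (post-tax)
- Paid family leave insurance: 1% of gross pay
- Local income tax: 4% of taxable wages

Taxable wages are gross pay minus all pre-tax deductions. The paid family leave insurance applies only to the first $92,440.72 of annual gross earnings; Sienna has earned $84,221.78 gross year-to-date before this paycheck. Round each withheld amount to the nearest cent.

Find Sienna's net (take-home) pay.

$8,472.47

Dependent-care account contribution: $179.03
Taxable wages = $11,961.08 − $179.03 = $11,782.05
Federal tax withheld: $11,782.05 × 0.15 = $1,767.31
State tax withheld: $11,782.05 × 0.04 = $471.28
Local income tax: $11,782.05 × 0.04 = $471.28
State disability insurance: $11,961.08 × 0.0075 = $89.71
Paid family leave insurance: only $92,440.72 − $84,221.78 = $8,218.94 of this check is subject → $8,218.94 × 0.01 = $82.19
Charitable contribution: $36.23
Health insurance premium: $170.84
Roth contribution: $220.74
Total deductions = $179.03 + $1,767.31 + $471.28 + $471.28 + $89.71 + $82.19 + $36.23 + $170.84 + $220.74 = $3,488.61
Net pay = $11,961.08 − $3,488.61 = $8,472.47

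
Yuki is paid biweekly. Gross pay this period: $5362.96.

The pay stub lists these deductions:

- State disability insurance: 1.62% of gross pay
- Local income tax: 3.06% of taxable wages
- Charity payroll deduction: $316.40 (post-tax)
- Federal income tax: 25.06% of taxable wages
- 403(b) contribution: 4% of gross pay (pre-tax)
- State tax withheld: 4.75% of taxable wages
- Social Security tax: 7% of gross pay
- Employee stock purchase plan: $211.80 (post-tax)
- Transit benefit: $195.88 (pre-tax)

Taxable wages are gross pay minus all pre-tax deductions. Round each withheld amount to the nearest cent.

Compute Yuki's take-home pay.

403(b) contribution: $5362.96 × 0.04 = $214.52
Transit benefit: $195.88
Pre-tax total = $214.52 + $195.88 = $410.40
Taxable wages = $5362.96 − $410.40 = $4952.56
State tax withheld: $4952.56 × 0.0475 = $235.25
Federal income tax: $4952.56 × 0.2506 = $1241.11
Local income tax: $4952.56 × 0.0306 = $151.55
State disability insurance: $5362.96 × 0.0162 = $86.88
Social Security tax: $5362.96 × 0.07 = $375.41
Charity payroll deduction: $316.40
Employee stock purchase plan: $211.80
Total deductions = $214.52 + $195.88 + $235.25 + $1241.11 + $151.55 + $86.88 + $375.41 + $316.40 + $211.80 = $3028.80
Net pay = $5362.96 − $3028.80 = $2334.16

$2334.16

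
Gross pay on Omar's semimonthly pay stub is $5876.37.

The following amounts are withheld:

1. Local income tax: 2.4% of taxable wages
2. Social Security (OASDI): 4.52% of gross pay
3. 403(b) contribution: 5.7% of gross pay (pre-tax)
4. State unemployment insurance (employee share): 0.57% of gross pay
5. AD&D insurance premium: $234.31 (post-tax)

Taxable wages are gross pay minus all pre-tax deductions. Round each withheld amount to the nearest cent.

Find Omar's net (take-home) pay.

$4875.01

403(b) contribution: $5876.37 × 0.057 = $334.95
Taxable wages = $5876.37 − $334.95 = $5541.42
Local income tax: $5541.42 × 0.024 = $132.99
Social Security (OASDI): $5876.37 × 0.0452 = $265.61
State unemployment insurance (employee share): $5876.37 × 0.0057 = $33.50
AD&D insurance premium: $234.31
Total deductions = $334.95 + $132.99 + $265.61 + $33.50 + $234.31 = $1001.36
Net pay = $5876.37 − $1001.36 = $4875.01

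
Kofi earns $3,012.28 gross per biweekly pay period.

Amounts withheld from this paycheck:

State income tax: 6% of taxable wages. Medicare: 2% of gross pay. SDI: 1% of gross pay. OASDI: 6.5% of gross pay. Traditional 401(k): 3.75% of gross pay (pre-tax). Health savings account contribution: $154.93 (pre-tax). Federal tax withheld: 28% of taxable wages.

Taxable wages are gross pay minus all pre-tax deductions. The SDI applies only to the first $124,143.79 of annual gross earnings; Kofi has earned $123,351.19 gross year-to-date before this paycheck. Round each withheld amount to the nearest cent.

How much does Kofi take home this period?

$1,547.32

Health savings account contribution: $154.93
Traditional 401(k): $3,012.28 × 0.0375 = $112.96
Pre-tax total = $154.93 + $112.96 = $267.89
Taxable wages = $3,012.28 − $267.89 = $2,744.39
Federal tax withheld: $2,744.39 × 0.28 = $768.43
State income tax: $2,744.39 × 0.06 = $164.66
Medicare: $3,012.28 × 0.02 = $60.25
OASDI: $3,012.28 × 0.065 = $195.80
SDI: only $124,143.79 − $123,351.19 = $792.60 of this check is subject → $792.60 × 0.01 = $7.93
Total deductions = $154.93 + $112.96 + $768.43 + $164.66 + $60.25 + $195.80 + $7.93 = $1,464.96
Net pay = $3,012.28 − $1,464.96 = $1,547.32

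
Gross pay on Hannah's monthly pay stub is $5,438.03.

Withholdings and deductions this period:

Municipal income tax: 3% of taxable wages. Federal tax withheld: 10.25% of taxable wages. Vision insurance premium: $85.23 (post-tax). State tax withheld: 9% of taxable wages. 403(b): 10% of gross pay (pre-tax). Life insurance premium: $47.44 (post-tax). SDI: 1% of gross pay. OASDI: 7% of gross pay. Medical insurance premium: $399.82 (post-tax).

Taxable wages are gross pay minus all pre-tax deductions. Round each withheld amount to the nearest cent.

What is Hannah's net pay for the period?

$2,837.73

403(b): $5,438.03 × 0.1 = $543.80
Taxable wages = $5,438.03 − $543.80 = $4,894.23
Federal tax withheld: $4,894.23 × 0.1025 = $501.66
State tax withheld: $4,894.23 × 0.09 = $440.48
Municipal income tax: $4,894.23 × 0.03 = $146.83
OASDI: $5,438.03 × 0.07 = $380.66
SDI: $5,438.03 × 0.01 = $54.38
Medical insurance premium: $399.82
Life insurance premium: $47.44
Vision insurance premium: $85.23
Total deductions = $543.80 + $501.66 + $440.48 + $146.83 + $380.66 + $54.38 + $399.82 + $47.44 + $85.23 = $2,600.30
Net pay = $5,438.03 − $2,600.30 = $2,837.73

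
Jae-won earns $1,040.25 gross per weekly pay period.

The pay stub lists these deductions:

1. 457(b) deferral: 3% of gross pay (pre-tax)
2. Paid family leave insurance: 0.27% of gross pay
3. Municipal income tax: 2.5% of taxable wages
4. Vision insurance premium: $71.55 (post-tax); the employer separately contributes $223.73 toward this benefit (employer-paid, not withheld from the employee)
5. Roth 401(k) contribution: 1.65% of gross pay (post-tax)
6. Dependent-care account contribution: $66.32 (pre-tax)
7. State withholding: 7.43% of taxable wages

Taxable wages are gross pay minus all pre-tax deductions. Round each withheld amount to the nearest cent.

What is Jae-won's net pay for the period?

Dependent-care account contribution: $66.32
457(b) deferral: $1,040.25 × 0.03 = $31.21
Pre-tax total = $66.32 + $31.21 = $97.53
Taxable wages = $1,040.25 − $97.53 = $942.72
State withholding: $942.72 × 0.0743 = $70.04
Municipal income tax: $942.72 × 0.025 = $23.57
Paid family leave insurance: $1,040.25 × 0.0027 = $2.81
Roth 401(k) contribution: $1,040.25 × 0.0165 = $17.16
Vision insurance premium: $71.55
(Employer's $223.73 toward vision insurance premium is not withheld from the employee.)
Total deductions = $66.32 + $31.21 + $70.04 + $23.57 + $2.81 + $17.16 + $71.55 = $282.66
Net pay = $1,040.25 − $282.66 = $757.59

$757.59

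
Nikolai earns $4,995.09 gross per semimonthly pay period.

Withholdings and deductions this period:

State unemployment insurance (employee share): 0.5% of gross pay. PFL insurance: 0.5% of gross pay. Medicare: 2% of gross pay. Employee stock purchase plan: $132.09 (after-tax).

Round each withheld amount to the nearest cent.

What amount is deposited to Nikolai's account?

State unemployment insurance (employee share): $4,995.09 × 0.005 = $24.98
Medicare: $4,995.09 × 0.02 = $99.90
PFL insurance: $4,995.09 × 0.005 = $24.98
Employee stock purchase plan: $132.09
Total deductions = $24.98 + $99.90 + $24.98 + $132.09 = $281.95
Net pay = $4,995.09 − $281.95 = $4,713.14

$4,713.14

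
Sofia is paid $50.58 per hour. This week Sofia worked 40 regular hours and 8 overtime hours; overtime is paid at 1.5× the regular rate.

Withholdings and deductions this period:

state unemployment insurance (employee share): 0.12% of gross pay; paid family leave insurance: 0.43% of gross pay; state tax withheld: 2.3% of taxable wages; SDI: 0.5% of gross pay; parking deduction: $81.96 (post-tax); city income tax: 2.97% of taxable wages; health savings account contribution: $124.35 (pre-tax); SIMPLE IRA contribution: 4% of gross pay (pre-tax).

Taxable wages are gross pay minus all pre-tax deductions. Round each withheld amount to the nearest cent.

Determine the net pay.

$2,164.51

Regular pay: 40 × $50.58 = $2,023.20
Overtime pay: 8 × $50.58 × 1.5 = $606.96
Gross pay = $2,023.20 + $606.96 = $2,630.16
Health savings account contribution: $124.35
SIMPLE IRA contribution: $2,630.16 × 0.04 = $105.21
Pre-tax total = $124.35 + $105.21 = $229.56
Taxable wages = $2,630.16 − $229.56 = $2,400.60
City income tax: $2,400.60 × 0.0297 = $71.30
State tax withheld: $2,400.60 × 0.023 = $55.21
Paid family leave insurance: $2,630.16 × 0.0043 = $11.31
SDI: $2,630.16 × 0.005 = $13.15
State unemployment insurance (employee share): $2,630.16 × 0.0012 = $3.16
Parking deduction: $81.96
Total deductions = $124.35 + $105.21 + $71.30 + $55.21 + $11.31 + $13.15 + $3.16 + $81.96 = $465.65
Net pay = $2,630.16 − $465.65 = $2,164.51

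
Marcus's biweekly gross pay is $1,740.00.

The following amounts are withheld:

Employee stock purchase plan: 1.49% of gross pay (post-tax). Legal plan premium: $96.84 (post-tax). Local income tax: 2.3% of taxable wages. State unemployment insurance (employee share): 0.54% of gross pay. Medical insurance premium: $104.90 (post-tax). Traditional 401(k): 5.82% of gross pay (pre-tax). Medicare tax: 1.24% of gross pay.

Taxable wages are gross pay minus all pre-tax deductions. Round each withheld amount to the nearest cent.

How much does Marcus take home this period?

$1,342.39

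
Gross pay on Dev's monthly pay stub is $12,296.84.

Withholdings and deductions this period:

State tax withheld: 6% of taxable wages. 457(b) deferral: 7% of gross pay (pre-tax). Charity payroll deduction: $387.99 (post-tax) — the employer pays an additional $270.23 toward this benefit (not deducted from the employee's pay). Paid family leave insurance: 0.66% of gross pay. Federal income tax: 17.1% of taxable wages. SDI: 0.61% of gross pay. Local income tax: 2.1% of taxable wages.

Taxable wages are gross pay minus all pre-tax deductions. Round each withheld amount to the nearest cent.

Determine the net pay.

$8,010.01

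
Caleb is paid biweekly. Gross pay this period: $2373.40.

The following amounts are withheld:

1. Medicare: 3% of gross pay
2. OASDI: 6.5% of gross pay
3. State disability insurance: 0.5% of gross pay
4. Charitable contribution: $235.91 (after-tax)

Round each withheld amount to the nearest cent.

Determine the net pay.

$1900.15

OASDI: $2373.40 × 0.065 = $154.27
State disability insurance: $2373.40 × 0.005 = $11.87
Medicare: $2373.40 × 0.03 = $71.20
Charitable contribution: $235.91
Total deductions = $154.27 + $11.87 + $71.20 + $235.91 = $473.25
Net pay = $2373.40 − $473.25 = $1900.15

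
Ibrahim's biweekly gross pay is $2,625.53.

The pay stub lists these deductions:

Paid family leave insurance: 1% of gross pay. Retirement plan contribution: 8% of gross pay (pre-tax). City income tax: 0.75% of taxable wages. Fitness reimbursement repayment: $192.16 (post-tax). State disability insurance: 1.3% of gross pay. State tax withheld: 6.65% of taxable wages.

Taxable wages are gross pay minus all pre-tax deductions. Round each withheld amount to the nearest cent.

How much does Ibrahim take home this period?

Retirement plan contribution: $2,625.53 × 0.08 = $210.04
Taxable wages = $2,625.53 − $210.04 = $2,415.49
City income tax: $2,415.49 × 0.0075 = $18.12
State tax withheld: $2,415.49 × 0.0665 = $160.63
Paid family leave insurance: $2,625.53 × 0.01 = $26.26
State disability insurance: $2,625.53 × 0.013 = $34.13
Fitness reimbursement repayment: $192.16
Total deductions = $210.04 + $18.12 + $160.63 + $26.26 + $34.13 + $192.16 = $641.34
Net pay = $2,625.53 − $641.34 = $1,984.19

$1,984.19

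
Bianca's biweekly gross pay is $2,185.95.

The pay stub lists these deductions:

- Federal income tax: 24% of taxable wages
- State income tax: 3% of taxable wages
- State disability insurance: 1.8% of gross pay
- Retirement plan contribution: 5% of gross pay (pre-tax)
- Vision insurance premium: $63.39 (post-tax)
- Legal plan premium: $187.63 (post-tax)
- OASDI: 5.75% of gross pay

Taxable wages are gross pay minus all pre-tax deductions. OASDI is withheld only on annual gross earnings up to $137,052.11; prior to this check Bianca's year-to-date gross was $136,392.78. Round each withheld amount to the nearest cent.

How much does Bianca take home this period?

$1,187.67

Retirement plan contribution: $2,185.95 × 0.05 = $109.30
Taxable wages = $2,185.95 − $109.30 = $2,076.65
Federal income tax: $2,076.65 × 0.24 = $498.40
State income tax: $2,076.65 × 0.03 = $62.30
OASDI: only $137,052.11 − $136,392.78 = $659.33 of this check is subject → $659.33 × 0.0575 = $37.91
State disability insurance: $2,185.95 × 0.018 = $39.35
Vision insurance premium: $63.39
Legal plan premium: $187.63
Total deductions = $109.30 + $498.40 + $62.30 + $37.91 + $39.35 + $63.39 + $187.63 = $998.28
Net pay = $2,185.95 − $998.28 = $1,187.67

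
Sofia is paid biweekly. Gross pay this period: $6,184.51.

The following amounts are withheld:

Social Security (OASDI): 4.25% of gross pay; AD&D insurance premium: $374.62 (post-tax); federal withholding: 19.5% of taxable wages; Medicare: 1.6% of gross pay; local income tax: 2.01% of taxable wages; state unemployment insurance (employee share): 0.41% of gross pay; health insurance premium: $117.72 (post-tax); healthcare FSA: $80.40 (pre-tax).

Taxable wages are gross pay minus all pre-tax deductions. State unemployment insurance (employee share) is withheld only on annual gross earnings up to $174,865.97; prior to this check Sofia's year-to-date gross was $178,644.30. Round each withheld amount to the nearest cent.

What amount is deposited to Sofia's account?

$3,936.99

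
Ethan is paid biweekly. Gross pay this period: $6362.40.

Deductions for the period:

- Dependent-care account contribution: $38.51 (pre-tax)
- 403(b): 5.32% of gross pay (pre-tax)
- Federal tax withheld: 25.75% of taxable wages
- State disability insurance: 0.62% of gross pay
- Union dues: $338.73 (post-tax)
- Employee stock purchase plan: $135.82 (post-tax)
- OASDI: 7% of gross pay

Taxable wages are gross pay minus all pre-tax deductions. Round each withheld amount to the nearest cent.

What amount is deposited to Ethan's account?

$3484.80

403(b): $6362.40 × 0.0532 = $338.48
Dependent-care account contribution: $38.51
Pre-tax total = $338.48 + $38.51 = $376.99
Taxable wages = $6362.40 − $376.99 = $5985.41
Federal tax withheld: $5985.41 × 0.2575 = $1541.24
OASDI: $6362.40 × 0.07 = $445.37
State disability insurance: $6362.40 × 0.0062 = $39.45
Union dues: $338.73
Employee stock purchase plan: $135.82
Total deductions = $338.48 + $38.51 + $1541.24 + $445.37 + $39.45 + $338.73 + $135.82 = $2877.60
Net pay = $6362.40 − $2877.60 = $3484.80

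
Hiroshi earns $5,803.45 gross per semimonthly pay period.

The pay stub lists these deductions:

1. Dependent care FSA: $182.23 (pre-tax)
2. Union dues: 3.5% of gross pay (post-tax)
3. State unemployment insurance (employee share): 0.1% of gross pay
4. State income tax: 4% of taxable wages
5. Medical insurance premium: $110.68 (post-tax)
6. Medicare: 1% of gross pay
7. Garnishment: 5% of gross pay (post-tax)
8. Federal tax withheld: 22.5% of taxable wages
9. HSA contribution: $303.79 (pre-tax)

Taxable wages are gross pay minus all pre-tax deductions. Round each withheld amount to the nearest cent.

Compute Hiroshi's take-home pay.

$3,240.51

Dependent care FSA: $182.23
HSA contribution: $303.79
Pre-tax total = $182.23 + $303.79 = $486.02
Taxable wages = $5,803.45 − $486.02 = $5,317.43
State income tax: $5,317.43 × 0.04 = $212.70
Federal tax withheld: $5,317.43 × 0.225 = $1,196.42
Medicare: $5,803.45 × 0.01 = $58.03
State unemployment insurance (employee share): $5,803.45 × 0.001 = $5.80
Union dues: $5,803.45 × 0.035 = $203.12
Garnishment: $5,803.45 × 0.05 = $290.17
Medical insurance premium: $110.68
Total deductions = $182.23 + $303.79 + $212.70 + $1,196.42 + $58.03 + $5.80 + $203.12 + $290.17 + $110.68 = $2,562.94
Net pay = $5,803.45 − $2,562.94 = $3,240.51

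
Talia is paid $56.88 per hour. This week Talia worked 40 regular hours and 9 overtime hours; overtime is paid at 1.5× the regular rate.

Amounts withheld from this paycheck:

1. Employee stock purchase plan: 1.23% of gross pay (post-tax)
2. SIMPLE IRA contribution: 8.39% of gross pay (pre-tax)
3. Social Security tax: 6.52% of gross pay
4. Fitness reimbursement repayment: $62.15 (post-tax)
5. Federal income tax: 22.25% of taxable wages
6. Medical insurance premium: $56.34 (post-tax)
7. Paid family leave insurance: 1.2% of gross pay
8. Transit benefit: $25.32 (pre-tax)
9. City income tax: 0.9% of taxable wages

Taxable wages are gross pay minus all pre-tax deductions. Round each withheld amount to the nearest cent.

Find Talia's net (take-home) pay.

$1732.09

Regular pay: 40 × $56.88 = $2275.20
Overtime pay: 9 × $56.88 × 1.5 = $767.88
Gross pay = $2275.20 + $767.88 = $3043.08
Transit benefit: $25.32
SIMPLE IRA contribution: $3043.08 × 0.0839 = $255.31
Pre-tax total = $25.32 + $255.31 = $280.63
Taxable wages = $3043.08 − $280.63 = $2762.45
City income tax: $2762.45 × 0.009 = $24.86
Federal income tax: $2762.45 × 0.2225 = $614.65
Social Security tax: $3043.08 × 0.0652 = $198.41
Paid family leave insurance: $3043.08 × 0.012 = $36.52
Employee stock purchase plan: $3043.08 × 0.0123 = $37.43
Fitness reimbursement repayment: $62.15
Medical insurance premium: $56.34
Total deductions = $25.32 + $255.31 + $24.86 + $614.65 + $198.41 + $36.52 + $37.43 + $62.15 + $56.34 = $1310.99
Net pay = $3043.08 − $1310.99 = $1732.09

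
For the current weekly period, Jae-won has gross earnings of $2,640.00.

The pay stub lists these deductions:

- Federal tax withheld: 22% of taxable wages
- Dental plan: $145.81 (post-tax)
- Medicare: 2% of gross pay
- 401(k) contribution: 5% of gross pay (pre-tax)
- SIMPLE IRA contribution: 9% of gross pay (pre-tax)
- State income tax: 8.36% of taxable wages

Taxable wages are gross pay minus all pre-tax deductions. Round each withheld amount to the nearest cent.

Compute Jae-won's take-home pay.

$1,382.49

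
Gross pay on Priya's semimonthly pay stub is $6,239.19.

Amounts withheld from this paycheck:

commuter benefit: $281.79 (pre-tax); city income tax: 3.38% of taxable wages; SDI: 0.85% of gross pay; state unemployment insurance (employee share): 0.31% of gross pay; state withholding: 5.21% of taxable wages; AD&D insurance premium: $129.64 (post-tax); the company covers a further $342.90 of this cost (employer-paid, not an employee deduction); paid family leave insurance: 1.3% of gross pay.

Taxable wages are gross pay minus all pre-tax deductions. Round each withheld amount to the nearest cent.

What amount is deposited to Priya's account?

$5,162.54

Commuter benefit: $281.79
Taxable wages = $6,239.19 − $281.79 = $5,957.40
City income tax: $5,957.40 × 0.0338 = $201.36
State withholding: $5,957.40 × 0.0521 = $310.38
Paid family leave insurance: $6,239.19 × 0.013 = $81.11
SDI: $6,239.19 × 0.0085 = $53.03
State unemployment insurance (employee share): $6,239.19 × 0.0031 = $19.34
AD&D insurance premium: $129.64
(Employer's $342.90 toward AD&D insurance premium is not withheld from the employee.)
Total deductions = $281.79 + $201.36 + $310.38 + $81.11 + $53.03 + $19.34 + $129.64 = $1,076.65
Net pay = $6,239.19 − $1,076.65 = $5,162.54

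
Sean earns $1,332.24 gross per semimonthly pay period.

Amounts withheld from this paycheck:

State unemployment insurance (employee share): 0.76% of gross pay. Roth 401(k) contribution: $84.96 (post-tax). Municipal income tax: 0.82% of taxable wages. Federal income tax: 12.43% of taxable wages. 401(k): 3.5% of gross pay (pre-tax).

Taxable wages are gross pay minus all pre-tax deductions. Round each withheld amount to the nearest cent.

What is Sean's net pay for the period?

$1,020.18

401(k): $1,332.24 × 0.035 = $46.63
Taxable wages = $1,332.24 − $46.63 = $1,285.61
Municipal income tax: $1,285.61 × 0.0082 = $10.54
Federal income tax: $1,285.61 × 0.1243 = $159.80
State unemployment insurance (employee share): $1,332.24 × 0.0076 = $10.13
Roth 401(k) contribution: $84.96
Total deductions = $46.63 + $10.54 + $159.80 + $10.13 + $84.96 = $312.06
Net pay = $1,332.24 − $312.06 = $1,020.18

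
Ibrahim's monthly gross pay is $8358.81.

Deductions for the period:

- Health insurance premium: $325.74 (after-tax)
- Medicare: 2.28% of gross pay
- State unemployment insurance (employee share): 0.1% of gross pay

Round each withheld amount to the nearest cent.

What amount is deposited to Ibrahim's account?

$7834.13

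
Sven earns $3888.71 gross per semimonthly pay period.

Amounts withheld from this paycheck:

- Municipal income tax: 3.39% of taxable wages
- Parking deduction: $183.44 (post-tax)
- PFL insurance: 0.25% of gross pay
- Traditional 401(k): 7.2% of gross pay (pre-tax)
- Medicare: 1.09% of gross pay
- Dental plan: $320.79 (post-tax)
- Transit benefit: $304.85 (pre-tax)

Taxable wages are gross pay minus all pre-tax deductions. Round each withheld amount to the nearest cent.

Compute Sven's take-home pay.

Traditional 401(k): $3888.71 × 0.072 = $279.99
Transit benefit: $304.85
Pre-tax total = $279.99 + $304.85 = $584.84
Taxable wages = $3888.71 − $584.84 = $3303.87
Municipal income tax: $3303.87 × 0.0339 = $112.00
PFL insurance: $3888.71 × 0.0025 = $9.72
Medicare: $3888.71 × 0.0109 = $42.39
Dental plan: $320.79
Parking deduction: $183.44
Total deductions = $279.99 + $304.85 + $112.00 + $9.72 + $42.39 + $320.79 + $183.44 = $1253.18
Net pay = $3888.71 − $1253.18 = $2635.53

$2635.53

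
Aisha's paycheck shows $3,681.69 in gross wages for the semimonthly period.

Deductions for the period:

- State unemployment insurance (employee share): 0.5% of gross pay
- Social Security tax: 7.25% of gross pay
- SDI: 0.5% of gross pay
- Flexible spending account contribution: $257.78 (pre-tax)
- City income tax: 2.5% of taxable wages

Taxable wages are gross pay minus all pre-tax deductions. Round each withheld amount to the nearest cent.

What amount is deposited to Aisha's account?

$3,034.57

Flexible spending account contribution: $257.78
Taxable wages = $3,681.69 − $257.78 = $3,423.91
City income tax: $3,423.91 × 0.025 = $85.60
SDI: $3,681.69 × 0.005 = $18.41
State unemployment insurance (employee share): $3,681.69 × 0.005 = $18.41
Social Security tax: $3,681.69 × 0.0725 = $266.92
Total deductions = $257.78 + $85.60 + $18.41 + $18.41 + $266.92 = $647.12
Net pay = $3,681.69 − $647.12 = $3,034.57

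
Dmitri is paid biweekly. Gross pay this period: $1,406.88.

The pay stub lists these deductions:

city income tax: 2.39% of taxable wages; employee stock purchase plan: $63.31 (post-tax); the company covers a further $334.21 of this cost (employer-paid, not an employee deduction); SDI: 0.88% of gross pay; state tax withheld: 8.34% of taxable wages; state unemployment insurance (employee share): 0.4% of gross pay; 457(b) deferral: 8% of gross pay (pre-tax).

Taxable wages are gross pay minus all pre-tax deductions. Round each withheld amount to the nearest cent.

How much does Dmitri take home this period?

$1,074.13

457(b) deferral: $1,406.88 × 0.08 = $112.55
Taxable wages = $1,406.88 − $112.55 = $1,294.33
State tax withheld: $1,294.33 × 0.0834 = $107.95
City income tax: $1,294.33 × 0.0239 = $30.93
SDI: $1,406.88 × 0.0088 = $12.38
State unemployment insurance (employee share): $1,406.88 × 0.004 = $5.63
Employee stock purchase plan: $63.31
(Employer's $334.21 toward employee stock purchase plan is not withheld from the employee.)
Total deductions = $112.55 + $107.95 + $30.93 + $12.38 + $5.63 + $63.31 = $332.75
Net pay = $1,406.88 − $332.75 = $1,074.13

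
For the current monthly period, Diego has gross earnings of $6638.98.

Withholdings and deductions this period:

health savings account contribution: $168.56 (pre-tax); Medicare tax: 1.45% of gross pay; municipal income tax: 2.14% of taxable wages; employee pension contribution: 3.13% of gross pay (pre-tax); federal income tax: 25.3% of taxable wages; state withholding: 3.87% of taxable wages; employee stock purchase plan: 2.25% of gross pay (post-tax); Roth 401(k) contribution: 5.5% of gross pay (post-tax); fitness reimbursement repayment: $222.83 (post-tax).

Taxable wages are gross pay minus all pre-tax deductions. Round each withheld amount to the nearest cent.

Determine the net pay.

Employee pension contribution: $6638.98 × 0.0313 = $207.80
Health savings account contribution: $168.56
Pre-tax total = $207.80 + $168.56 = $376.36
Taxable wages = $6638.98 − $376.36 = $6262.62
Municipal income tax: $6262.62 × 0.0214 = $134.02
Federal income tax: $6262.62 × 0.253 = $1584.44
State withholding: $6262.62 × 0.0387 = $242.36
Medicare tax: $6638.98 × 0.0145 = $96.27
Fitness reimbursement repayment: $222.83
Roth 401(k) contribution: $6638.98 × 0.055 = $365.14
Employee stock purchase plan: $6638.98 × 0.0225 = $149.38
Total deductions = $207.80 + $168.56 + $134.02 + $1584.44 + $242.36 + $96.27 + $222.83 + $365.14 + $149.38 = $3170.80
Net pay = $6638.98 − $3170.80 = $3468.18

$3468.18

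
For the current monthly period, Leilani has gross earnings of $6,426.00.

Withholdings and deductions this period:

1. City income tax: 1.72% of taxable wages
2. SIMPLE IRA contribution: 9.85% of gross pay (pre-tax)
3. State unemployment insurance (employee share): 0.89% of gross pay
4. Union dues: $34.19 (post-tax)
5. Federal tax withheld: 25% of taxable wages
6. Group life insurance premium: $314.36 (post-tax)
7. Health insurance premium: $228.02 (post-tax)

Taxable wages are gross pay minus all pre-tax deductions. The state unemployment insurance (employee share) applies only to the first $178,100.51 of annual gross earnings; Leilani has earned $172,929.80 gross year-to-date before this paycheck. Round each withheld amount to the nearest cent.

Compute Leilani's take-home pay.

$3,622.55

SIMPLE IRA contribution: $6,426.00 × 0.0985 = $632.96
Taxable wages = $6,426.00 − $632.96 = $5,793.04
Federal tax withheld: $5,793.04 × 0.25 = $1,448.26
City income tax: $5,793.04 × 0.0172 = $99.64
State unemployment insurance (employee share): only $178,100.51 − $172,929.80 = $5,170.71 of this check is subject → $5,170.71 × 0.0089 = $46.02
Health insurance premium: $228.02
Union dues: $34.19
Group life insurance premium: $314.36
Total deductions = $632.96 + $1,448.26 + $99.64 + $46.02 + $228.02 + $34.19 + $314.36 = $2,803.45
Net pay = $6,426.00 − $2,803.45 = $3,622.55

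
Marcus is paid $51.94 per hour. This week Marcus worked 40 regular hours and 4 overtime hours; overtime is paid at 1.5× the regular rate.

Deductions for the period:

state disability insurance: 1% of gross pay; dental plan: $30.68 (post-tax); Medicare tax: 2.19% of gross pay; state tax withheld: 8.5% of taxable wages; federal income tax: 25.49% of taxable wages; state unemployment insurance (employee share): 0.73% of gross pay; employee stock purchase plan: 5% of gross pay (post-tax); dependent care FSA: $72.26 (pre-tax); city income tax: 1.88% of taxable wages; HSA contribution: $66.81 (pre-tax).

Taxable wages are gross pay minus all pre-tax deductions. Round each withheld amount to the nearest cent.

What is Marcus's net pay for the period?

Regular pay: 40 × $51.94 = $2077.60
Overtime pay: 4 × $51.94 × 1.5 = $311.64
Gross pay = $2077.60 + $311.64 = $2389.24
HSA contribution: $66.81
Dependent care FSA: $72.26
Pre-tax total = $66.81 + $72.26 = $139.07
Taxable wages = $2389.24 − $139.07 = $2250.17
Federal income tax: $2250.17 × 0.2549 = $573.57
City income tax: $2250.17 × 0.0188 = $42.30
State tax withheld: $2250.17 × 0.085 = $191.26
State unemployment insurance (employee share): $2389.24 × 0.0073 = $17.44
State disability insurance: $2389.24 × 0.01 = $23.89
Medicare tax: $2389.24 × 0.0219 = $52.32
Dental plan: $30.68
Employee stock purchase plan: $2389.24 × 0.05 = $119.46
Total deductions = $66.81 + $72.26 + $573.57 + $42.30 + $191.26 + $17.44 + $23.89 + $52.32 + $30.68 + $119.46 = $1189.99
Net pay = $2389.24 − $1189.99 = $1199.25

$1199.25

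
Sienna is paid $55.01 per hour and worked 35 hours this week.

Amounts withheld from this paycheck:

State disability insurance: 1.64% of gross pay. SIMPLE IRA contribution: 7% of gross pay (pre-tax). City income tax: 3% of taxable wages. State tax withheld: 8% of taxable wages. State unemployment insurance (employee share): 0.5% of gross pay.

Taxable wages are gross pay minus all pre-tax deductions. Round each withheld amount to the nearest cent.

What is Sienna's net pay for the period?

Gross pay: 35 × $55.01 = $1,925.35
SIMPLE IRA contribution: $1,925.35 × 0.07 = $134.77
Taxable wages = $1,925.35 − $134.77 = $1,790.58
City income tax: $1,790.58 × 0.03 = $53.72
State tax withheld: $1,790.58 × 0.08 = $143.25
State unemployment insurance (employee share): $1,925.35 × 0.005 = $9.63
State disability insurance: $1,925.35 × 0.0164 = $31.58
Total deductions = $134.77 + $53.72 + $143.25 + $9.63 + $31.58 = $372.95
Net pay = $1,925.35 − $372.95 = $1,552.40

$1,552.40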